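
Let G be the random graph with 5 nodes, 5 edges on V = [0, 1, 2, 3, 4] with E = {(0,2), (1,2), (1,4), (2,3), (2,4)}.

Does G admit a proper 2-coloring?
The clique on vertices [1, 2, 4] has size 3 > 2, so it alone needs 3 colors.

No, G is not 2-colorable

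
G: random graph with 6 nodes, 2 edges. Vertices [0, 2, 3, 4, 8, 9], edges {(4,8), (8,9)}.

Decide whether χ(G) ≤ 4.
Yes, G is 4-colorable

A valid 4-coloring: color 1: [0, 2, 3, 8]; color 2: [4, 9].
(χ(G) = 2 ≤ 4.)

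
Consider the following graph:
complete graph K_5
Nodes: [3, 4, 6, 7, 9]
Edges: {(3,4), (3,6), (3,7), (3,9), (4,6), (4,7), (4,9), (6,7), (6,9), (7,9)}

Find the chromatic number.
χ(G) = 5

Clique number ω(G) = 5 (lower bound: χ ≥ ω).
The clique on [3, 4, 6, 7, 9] has size 5, forcing χ ≥ 5, and the coloring below uses 5 colors, so χ(G) = 5.
A valid 5-coloring: color 1: [6]; color 2: [7]; color 3: [3]; color 4: [4]; color 5: [9].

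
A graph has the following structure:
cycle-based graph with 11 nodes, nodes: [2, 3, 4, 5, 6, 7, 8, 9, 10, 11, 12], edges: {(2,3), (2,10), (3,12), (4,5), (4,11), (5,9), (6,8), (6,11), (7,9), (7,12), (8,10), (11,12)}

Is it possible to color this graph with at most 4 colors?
Yes, G is 4-colorable

A valid 4-coloring: color 1: [4, 6, 9, 10, 12]; color 2: [2, 5, 7, 8, 11]; color 3: [3].
(χ(G) = 3 ≤ 4.)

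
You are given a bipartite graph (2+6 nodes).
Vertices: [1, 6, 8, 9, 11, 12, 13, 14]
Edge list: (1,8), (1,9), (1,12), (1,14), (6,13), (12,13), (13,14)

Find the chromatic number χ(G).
χ(G) = 2

Clique number ω(G) = 2 (lower bound: χ ≥ ω).
The graph is bipartite (no odd cycle), so 2 colors suffice: χ(G) = 2.
A valid 2-coloring: color 1: [1, 11, 13]; color 2: [6, 8, 9, 12, 14].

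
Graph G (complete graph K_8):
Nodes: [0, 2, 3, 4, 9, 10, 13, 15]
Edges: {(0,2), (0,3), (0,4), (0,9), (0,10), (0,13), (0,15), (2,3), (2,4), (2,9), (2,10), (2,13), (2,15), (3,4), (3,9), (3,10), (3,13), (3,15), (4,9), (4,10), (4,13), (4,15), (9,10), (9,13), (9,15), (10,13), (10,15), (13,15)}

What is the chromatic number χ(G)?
χ(G) = 8

Clique number ω(G) = 8 (lower bound: χ ≥ ω).
The clique on [0, 2, 3, 4, 9, 10, 13, 15] has size 8, forcing χ ≥ 8, and the coloring below uses 8 colors, so χ(G) = 8.
A valid 8-coloring: color 1: [10]; color 2: [2]; color 3: [15]; color 4: [4]; color 5: [13]; color 6: [9]; color 7: [3]; color 8: [0].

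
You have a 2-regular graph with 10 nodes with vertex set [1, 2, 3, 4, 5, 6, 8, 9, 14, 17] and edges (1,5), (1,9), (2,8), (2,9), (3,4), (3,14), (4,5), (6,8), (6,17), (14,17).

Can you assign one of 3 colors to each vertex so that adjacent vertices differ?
A valid 3-coloring: color 1: [3, 5, 8, 9, 17]; color 2: [1, 2, 4, 6, 14].
(χ(G) = 2 ≤ 3.)

Yes, G is 3-colorable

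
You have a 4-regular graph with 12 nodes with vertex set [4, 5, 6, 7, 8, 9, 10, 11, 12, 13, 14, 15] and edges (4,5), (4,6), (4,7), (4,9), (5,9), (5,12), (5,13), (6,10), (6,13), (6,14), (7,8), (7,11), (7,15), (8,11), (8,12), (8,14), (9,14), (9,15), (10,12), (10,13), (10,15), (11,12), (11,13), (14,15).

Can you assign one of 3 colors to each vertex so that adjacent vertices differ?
Yes, G is 3-colorable

A valid 3-coloring: color 1: [5, 6, 8, 15]; color 2: [4, 10, 11, 14]; color 3: [7, 9, 12, 13].
(χ(G) = 3 ≤ 3.)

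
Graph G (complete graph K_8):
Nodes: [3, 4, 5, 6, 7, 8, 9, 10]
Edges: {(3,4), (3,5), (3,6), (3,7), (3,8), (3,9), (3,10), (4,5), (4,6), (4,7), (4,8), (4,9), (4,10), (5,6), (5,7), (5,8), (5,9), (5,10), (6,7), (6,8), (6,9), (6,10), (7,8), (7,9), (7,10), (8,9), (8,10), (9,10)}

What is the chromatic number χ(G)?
χ(G) = 8

Clique number ω(G) = 8 (lower bound: χ ≥ ω).
The clique on [3, 4, 5, 6, 7, 8, 9, 10] has size 8, forcing χ ≥ 8, and the coloring below uses 8 colors, so χ(G) = 8.
A valid 8-coloring: color 1: [7]; color 2: [10]; color 3: [3]; color 4: [4]; color 5: [6]; color 6: [8]; color 7: [9]; color 8: [5].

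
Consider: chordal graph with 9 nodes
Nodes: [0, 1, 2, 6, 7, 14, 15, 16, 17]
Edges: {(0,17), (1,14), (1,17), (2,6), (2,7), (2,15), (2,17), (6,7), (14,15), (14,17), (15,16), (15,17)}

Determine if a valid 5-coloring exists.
A valid 5-coloring: color 1: [7, 16, 17]; color 2: [0, 1, 6, 15]; color 3: [2, 14].
(χ(G) = 3 ≤ 5.)

Yes, G is 5-colorable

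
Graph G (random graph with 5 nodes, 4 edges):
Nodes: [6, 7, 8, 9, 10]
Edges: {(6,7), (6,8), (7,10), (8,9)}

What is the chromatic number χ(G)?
Clique number ω(G) = 2 (lower bound: χ ≥ ω).
The graph is bipartite (no odd cycle), so 2 colors suffice: χ(G) = 2.
A valid 2-coloring: color 1: [7, 8]; color 2: [6, 9, 10].

χ(G) = 2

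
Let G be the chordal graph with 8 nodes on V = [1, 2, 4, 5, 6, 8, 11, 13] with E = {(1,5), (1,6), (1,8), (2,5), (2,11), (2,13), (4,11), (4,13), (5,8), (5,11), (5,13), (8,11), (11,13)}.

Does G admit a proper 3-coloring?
No, G is not 3-colorable

The clique on vertices [2, 5, 11, 13] has size 4 > 3, so it alone needs 4 colors.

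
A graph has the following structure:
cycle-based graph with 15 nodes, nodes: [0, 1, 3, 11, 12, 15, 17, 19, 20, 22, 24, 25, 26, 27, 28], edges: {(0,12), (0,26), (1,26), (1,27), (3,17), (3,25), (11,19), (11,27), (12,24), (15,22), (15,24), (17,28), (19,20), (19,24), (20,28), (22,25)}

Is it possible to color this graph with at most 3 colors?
A valid 3-coloring: color 1: [3, 12, 19, 22, 26, 27, 28]; color 2: [0, 1, 11, 17, 20, 24, 25]; color 3: [15].
(χ(G) = 3 ≤ 3.)

Yes, G is 3-colorable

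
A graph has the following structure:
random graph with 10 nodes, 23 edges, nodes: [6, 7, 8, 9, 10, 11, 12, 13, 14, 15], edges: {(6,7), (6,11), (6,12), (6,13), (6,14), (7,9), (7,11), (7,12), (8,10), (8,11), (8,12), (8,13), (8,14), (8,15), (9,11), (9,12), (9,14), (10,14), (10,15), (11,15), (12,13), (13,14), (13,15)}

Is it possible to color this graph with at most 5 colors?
Yes, G is 5-colorable

A valid 5-coloring: color 1: [7, 8]; color 2: [10, 11, 13]; color 3: [12, 14, 15]; color 4: [6, 9].
(χ(G) = 4 ≤ 5.)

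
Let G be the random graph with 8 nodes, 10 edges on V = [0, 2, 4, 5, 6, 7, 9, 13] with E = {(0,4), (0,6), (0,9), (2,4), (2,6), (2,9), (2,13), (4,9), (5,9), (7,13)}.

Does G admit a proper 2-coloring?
The clique on vertices [0, 4, 9] has size 3 > 2, so it alone needs 3 colors.

No, G is not 2-colorable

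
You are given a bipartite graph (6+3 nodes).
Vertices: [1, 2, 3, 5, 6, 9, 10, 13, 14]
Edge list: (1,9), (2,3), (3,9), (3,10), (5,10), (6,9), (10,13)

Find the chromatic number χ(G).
Clique number ω(G) = 2 (lower bound: χ ≥ ω).
The graph is bipartite (no odd cycle), so 2 colors suffice: χ(G) = 2.
A valid 2-coloring: color 1: [1, 3, 5, 6, 13, 14]; color 2: [2, 9, 10].

χ(G) = 2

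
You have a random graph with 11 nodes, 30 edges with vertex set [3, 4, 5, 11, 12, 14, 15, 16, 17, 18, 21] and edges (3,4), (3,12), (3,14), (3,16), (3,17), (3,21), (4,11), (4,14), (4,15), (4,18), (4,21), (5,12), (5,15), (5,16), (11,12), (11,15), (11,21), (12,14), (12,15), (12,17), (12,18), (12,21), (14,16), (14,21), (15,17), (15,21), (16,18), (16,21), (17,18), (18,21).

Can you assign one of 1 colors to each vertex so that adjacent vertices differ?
The clique on vertices [3, 14, 16, 21] has size 4 > 1, so it alone needs 4 colors.

No, G is not 1-colorable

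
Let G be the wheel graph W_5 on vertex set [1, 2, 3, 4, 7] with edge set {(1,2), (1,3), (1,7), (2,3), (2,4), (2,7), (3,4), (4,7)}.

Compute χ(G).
Clique number ω(G) = 3 (lower bound: χ ≥ ω).
The clique on [1, 2, 3] has size 3, forcing χ ≥ 3, and the coloring below uses 3 colors, so χ(G) = 3.
A valid 3-coloring: color 1: [2]; color 2: [1, 4]; color 3: [3, 7].

χ(G) = 3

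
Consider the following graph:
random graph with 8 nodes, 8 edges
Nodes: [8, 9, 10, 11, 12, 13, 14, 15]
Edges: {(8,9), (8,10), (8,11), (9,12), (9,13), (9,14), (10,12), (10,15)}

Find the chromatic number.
Clique number ω(G) = 2 (lower bound: χ ≥ ω).
The graph is bipartite (no odd cycle), so 2 colors suffice: χ(G) = 2.
A valid 2-coloring: color 1: [9, 10, 11]; color 2: [8, 12, 13, 14, 15].

χ(G) = 2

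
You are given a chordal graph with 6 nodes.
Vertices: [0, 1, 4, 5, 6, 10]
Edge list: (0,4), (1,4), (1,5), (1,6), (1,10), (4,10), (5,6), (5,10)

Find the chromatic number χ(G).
Clique number ω(G) = 3 (lower bound: χ ≥ ω).
The clique on [1, 4, 10] has size 3, forcing χ ≥ 3, and the coloring below uses 3 colors, so χ(G) = 3.
A valid 3-coloring: color 1: [0, 1]; color 2: [4, 5]; color 3: [6, 10].

χ(G) = 3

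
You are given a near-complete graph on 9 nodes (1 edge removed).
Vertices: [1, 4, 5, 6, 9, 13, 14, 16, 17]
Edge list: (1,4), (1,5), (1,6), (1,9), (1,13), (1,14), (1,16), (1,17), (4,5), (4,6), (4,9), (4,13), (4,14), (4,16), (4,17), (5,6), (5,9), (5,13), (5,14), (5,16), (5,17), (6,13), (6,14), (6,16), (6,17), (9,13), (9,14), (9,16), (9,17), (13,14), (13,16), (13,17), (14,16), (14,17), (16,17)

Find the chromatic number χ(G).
χ(G) = 8

Clique number ω(G) = 8 (lower bound: χ ≥ ω).
The clique on [1, 4, 5, 9, 13, 14, 16, 17] has size 8, forcing χ ≥ 8, and the coloring below uses 8 colors, so χ(G) = 8.
A valid 8-coloring: color 1: [13]; color 2: [4]; color 3: [5]; color 4: [17]; color 5: [1]; color 6: [16]; color 7: [14]; color 8: [6, 9].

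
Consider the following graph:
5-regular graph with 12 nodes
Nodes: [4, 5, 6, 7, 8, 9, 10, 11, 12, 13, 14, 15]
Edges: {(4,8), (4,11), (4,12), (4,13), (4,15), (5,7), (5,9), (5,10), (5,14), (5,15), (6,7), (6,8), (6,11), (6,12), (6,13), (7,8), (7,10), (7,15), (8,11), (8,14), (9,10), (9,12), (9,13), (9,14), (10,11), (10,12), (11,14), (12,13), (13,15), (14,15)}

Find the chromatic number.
Clique number ω(G) = 3 (lower bound: χ ≥ ω).
Odd cycle [14, 9, 10, 7, 15] needs 3 colors (χ ≥ 3).
Vertex 5 is adjacent to every vertex of [7, 9, 10, 14, 15], which already need 3 colors among themselves, so 5 needs a new color (χ ≥ 4).
The coloring below uses 4 colors, so χ(G) = 4.
A valid 4-coloring: color 1: [5, 8, 12]; color 2: [6, 9, 15]; color 3: [4, 10, 14]; color 4: [7, 11, 13].

χ(G) = 4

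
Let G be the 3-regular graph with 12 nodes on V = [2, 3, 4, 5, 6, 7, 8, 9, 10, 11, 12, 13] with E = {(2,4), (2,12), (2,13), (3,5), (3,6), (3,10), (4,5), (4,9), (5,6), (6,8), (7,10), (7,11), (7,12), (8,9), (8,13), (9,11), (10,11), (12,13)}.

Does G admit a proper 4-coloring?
Yes, G is 4-colorable

A valid 4-coloring: color 1: [2, 5, 7, 9]; color 2: [4, 6, 10, 13]; color 3: [3, 8, 11, 12].
(χ(G) = 3 ≤ 4.)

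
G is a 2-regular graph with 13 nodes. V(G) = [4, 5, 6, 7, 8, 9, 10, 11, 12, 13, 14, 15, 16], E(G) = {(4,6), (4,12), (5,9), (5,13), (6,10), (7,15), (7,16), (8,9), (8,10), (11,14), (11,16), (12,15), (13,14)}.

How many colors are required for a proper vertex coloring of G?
Clique number ω(G) = 2 (lower bound: χ ≥ ω).
Odd cycle [5, 13, 14, 11, 16, 7, 15, 12, 4, 6, 10, 8, 9] needs 3 colors (χ ≥ 3).
The coloring below uses 3 colors, so χ(G) = 3.
A valid 3-coloring: color 1: [5, 6, 8, 14, 15, 16]; color 2: [7, 9, 10, 11, 12, 13]; color 3: [4].

χ(G) = 3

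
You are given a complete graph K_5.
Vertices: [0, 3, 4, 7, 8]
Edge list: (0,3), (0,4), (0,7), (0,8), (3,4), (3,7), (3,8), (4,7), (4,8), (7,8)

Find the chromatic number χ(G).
χ(G) = 5

Clique number ω(G) = 5 (lower bound: χ ≥ ω).
The clique on [0, 3, 4, 7, 8] has size 5, forcing χ ≥ 5, and the coloring below uses 5 colors, so χ(G) = 5.
A valid 5-coloring: color 1: [8]; color 2: [3]; color 3: [4]; color 4: [7]; color 5: [0].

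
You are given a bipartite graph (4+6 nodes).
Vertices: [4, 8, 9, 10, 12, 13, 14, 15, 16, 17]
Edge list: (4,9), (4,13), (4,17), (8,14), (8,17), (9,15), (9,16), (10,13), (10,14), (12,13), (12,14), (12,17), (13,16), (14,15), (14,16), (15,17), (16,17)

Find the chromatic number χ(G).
Clique number ω(G) = 2 (lower bound: χ ≥ ω).
The graph is bipartite (no odd cycle), so 2 colors suffice: χ(G) = 2.
A valid 2-coloring: color 1: [9, 13, 14, 17]; color 2: [4, 8, 10, 12, 15, 16].

χ(G) = 2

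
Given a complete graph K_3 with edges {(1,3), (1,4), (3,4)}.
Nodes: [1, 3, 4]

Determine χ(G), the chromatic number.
Clique number ω(G) = 3 (lower bound: χ ≥ ω).
The clique on [1, 3, 4] has size 3, forcing χ ≥ 3, and the coloring below uses 3 colors, so χ(G) = 3.
A valid 3-coloring: color 1: [4]; color 2: [3]; color 3: [1].

χ(G) = 3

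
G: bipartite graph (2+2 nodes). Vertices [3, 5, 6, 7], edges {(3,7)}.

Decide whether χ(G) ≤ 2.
A valid 2-coloring: color 1: [5, 6, 7]; color 2: [3].
(χ(G) = 2 ≤ 2.)

Yes, G is 2-colorable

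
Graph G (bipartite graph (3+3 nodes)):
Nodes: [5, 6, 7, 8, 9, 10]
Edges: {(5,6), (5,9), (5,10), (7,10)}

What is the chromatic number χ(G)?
Clique number ω(G) = 2 (lower bound: χ ≥ ω).
The graph is bipartite (no odd cycle), so 2 colors suffice: χ(G) = 2.
A valid 2-coloring: color 1: [5, 7, 8]; color 2: [6, 9, 10].

χ(G) = 2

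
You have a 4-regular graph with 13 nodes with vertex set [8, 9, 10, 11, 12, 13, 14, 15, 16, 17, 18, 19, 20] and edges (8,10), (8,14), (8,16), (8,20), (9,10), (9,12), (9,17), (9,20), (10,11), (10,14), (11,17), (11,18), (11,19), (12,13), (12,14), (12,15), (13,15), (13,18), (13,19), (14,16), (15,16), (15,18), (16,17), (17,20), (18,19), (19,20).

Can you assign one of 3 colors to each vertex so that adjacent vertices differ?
Yes, G is 3-colorable

A valid 3-coloring: color 1: [8, 15, 17, 19]; color 2: [10, 12, 16, 18, 20]; color 3: [9, 11, 13, 14].
(χ(G) = 3 ≤ 3.)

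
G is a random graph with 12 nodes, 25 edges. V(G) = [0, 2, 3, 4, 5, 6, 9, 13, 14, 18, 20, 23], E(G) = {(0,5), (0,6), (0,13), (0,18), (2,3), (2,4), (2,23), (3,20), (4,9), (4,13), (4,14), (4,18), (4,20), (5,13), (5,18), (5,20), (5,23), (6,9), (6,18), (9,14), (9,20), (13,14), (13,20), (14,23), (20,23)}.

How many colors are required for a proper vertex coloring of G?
Clique number ω(G) = 3 (lower bound: χ ≥ ω).
The clique on [0, 5, 18] has size 3, forcing χ ≥ 3, and the coloring below uses 3 colors, so χ(G) = 3.
A valid 3-coloring: color 1: [3, 4, 5, 6]; color 2: [0, 2, 14, 20]; color 3: [9, 13, 18, 23].

χ(G) = 3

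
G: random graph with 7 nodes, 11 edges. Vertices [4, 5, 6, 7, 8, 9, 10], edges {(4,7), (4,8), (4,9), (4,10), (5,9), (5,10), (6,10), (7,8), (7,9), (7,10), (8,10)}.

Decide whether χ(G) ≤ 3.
No, G is not 3-colorable

The clique on vertices [4, 7, 8, 10] has size 4 > 3, so it alone needs 4 colors.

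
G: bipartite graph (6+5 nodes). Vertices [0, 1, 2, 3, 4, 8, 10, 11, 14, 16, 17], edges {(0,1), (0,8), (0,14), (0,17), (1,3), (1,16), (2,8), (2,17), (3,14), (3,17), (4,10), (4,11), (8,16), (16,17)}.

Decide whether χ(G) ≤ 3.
Yes, G is 3-colorable

A valid 3-coloring: color 1: [0, 2, 3, 4, 16]; color 2: [1, 8, 10, 11, 14, 17].
(χ(G) = 2 ≤ 3.)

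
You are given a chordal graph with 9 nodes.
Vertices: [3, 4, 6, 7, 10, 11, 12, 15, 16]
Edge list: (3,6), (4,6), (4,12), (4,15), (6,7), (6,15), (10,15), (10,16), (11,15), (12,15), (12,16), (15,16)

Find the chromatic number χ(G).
χ(G) = 3

Clique number ω(G) = 3 (lower bound: χ ≥ ω).
The clique on [10, 15, 16] has size 3, forcing χ ≥ 3, and the coloring below uses 3 colors, so χ(G) = 3.
A valid 3-coloring: color 1: [3, 7, 15]; color 2: [6, 10, 11, 12]; color 3: [4, 16].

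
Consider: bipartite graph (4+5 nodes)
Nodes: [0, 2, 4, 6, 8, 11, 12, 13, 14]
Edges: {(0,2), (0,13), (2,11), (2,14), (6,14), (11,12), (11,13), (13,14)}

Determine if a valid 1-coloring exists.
No, G is not 1-colorable

Edge (0,2) forces its endpoints to differ, so 1 color is not enough.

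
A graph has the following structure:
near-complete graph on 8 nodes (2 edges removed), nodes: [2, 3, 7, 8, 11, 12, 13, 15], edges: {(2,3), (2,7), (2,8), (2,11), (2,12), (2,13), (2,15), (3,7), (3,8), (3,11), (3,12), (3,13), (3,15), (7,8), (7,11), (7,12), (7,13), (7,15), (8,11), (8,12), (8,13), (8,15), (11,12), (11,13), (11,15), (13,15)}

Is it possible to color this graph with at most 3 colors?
The clique on vertices [2, 3, 7, 8, 11, 13, 15] has size 7 > 3, so it alone needs 7 colors.

No, G is not 3-colorable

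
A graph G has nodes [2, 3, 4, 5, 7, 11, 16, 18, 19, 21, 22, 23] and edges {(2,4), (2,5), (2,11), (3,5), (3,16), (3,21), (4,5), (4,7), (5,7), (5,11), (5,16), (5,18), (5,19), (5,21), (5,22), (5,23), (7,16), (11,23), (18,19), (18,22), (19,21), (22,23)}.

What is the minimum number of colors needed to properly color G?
χ(G) = 4

Clique number ω(G) = 3 (lower bound: χ ≥ ω).
Odd cycle [21, 19, 18, 22, 23, 11, 2, 4, 7, 16, 3] needs 3 colors (χ ≥ 3).
Vertex 5 is adjacent to every vertex of [2, 3, 4, 7, 11, 16, 18, 19, 21, 22, 23], which already need 3 colors among themselves, so 5 needs a new color (χ ≥ 4).
The coloring below uses 4 colors, so χ(G) = 4.
A valid 4-coloring: color 1: [5]; color 2: [2, 16, 18, 21, 23]; color 3: [3, 4, 11, 19, 22]; color 4: [7].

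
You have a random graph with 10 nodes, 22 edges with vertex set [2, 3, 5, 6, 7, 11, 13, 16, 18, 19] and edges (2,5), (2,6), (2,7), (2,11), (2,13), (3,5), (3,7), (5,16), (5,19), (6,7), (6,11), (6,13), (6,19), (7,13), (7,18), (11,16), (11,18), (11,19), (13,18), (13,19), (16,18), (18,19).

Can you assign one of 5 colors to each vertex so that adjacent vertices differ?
A valid 5-coloring: color 1: [2, 3, 16, 19]; color 2: [5, 6, 18]; color 3: [11, 13]; color 4: [7].
(χ(G) = 4 ≤ 5.)

Yes, G is 5-colorable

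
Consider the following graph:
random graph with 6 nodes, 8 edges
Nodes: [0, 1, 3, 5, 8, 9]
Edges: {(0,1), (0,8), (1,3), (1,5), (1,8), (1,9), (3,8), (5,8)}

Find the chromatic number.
χ(G) = 3

Clique number ω(G) = 3 (lower bound: χ ≥ ω).
The clique on [0, 1, 8] has size 3, forcing χ ≥ 3, and the coloring below uses 3 colors, so χ(G) = 3.
A valid 3-coloring: color 1: [1]; color 2: [8, 9]; color 3: [0, 3, 5].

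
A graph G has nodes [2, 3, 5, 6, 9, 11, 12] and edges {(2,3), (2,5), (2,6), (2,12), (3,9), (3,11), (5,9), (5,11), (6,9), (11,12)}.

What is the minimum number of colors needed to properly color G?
χ(G) = 2

Clique number ω(G) = 2 (lower bound: χ ≥ ω).
The graph is bipartite (no odd cycle), so 2 colors suffice: χ(G) = 2.
A valid 2-coloring: color 1: [2, 9, 11]; color 2: [3, 5, 6, 12].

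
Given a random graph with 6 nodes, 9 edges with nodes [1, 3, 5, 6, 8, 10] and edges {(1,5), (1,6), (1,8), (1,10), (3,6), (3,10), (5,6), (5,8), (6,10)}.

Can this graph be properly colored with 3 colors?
A valid 3-coloring: color 1: [6, 8]; color 2: [1, 3]; color 3: [5, 10].
(χ(G) = 3 ≤ 3.)

Yes, G is 3-colorable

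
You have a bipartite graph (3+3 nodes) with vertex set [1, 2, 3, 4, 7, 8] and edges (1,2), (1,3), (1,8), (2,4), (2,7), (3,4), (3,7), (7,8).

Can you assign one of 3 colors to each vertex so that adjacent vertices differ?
Yes, G is 3-colorable

A valid 3-coloring: color 1: [1, 4, 7]; color 2: [2, 3, 8].
(χ(G) = 2 ≤ 3.)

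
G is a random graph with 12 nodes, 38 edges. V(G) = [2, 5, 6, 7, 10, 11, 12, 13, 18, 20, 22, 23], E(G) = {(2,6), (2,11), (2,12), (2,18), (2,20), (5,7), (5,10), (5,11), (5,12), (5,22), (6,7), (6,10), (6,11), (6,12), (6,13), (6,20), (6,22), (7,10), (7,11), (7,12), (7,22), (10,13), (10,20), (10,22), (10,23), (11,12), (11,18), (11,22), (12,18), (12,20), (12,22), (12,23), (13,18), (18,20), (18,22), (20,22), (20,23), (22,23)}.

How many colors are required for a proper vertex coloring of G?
χ(G) = 5

Clique number ω(G) = 5 (lower bound: χ ≥ ω).
The clique on [5, 7, 11, 12, 22] has size 5, forcing χ ≥ 5, and the coloring below uses 5 colors, so χ(G) = 5.
A valid 5-coloring: color 1: [10, 12]; color 2: [2, 13, 22]; color 3: [5, 6, 18, 23]; color 4: [11, 20]; color 5: [7].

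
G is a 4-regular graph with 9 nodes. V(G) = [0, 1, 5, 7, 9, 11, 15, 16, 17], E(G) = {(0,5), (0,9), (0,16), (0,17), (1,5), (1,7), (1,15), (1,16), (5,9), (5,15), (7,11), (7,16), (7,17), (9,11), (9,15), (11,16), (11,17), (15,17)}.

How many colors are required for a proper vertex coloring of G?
Clique number ω(G) = 3 (lower bound: χ ≥ ω).
Suppose a proper 3-coloring c exists. The clique [0, 5, 9] takes 3 distinct colors; by symmetry let c(0) = 1, c(5) = 2, c(9) = 3.
- Vertex 15: neighbors [5, 9] already have colors [2, 3] ⇒ c(15) = 1.
- Vertex 1: neighbors [15, 5] already have colors [1, 2] ⇒ c(1) = 3.
- Vertex 16: neighbors [0, 1] already have colors [1, 3] ⇒ c(16) = 2.
- Vertex 7: neighbors [16, 1] already have colors [2, 3] ⇒ c(7) = 1.
- Vertex 11: neighbors [7, 16, 9] already have colors [1, 2, 3] — all 3 colors blocked. Contradiction.
The forced assignments end in a contradiction, so G has no proper 3-coloring (χ ≥ 4).
The coloring below uses 4 colors, so χ(G) = 4.
A valid 4-coloring: color 1: [9, 16, 17]; color 2: [0, 1, 11]; color 3: [7, 15]; color 4: [5].

χ(G) = 4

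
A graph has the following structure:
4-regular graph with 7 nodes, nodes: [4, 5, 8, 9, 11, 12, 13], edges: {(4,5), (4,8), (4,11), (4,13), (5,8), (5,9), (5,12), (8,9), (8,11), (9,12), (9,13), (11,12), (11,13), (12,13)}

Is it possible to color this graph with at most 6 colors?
A valid 6-coloring: color 1: [5, 13]; color 2: [4, 9]; color 3: [8, 12]; color 4: [11].
(χ(G) = 4 ≤ 6.)

Yes, G is 6-colorable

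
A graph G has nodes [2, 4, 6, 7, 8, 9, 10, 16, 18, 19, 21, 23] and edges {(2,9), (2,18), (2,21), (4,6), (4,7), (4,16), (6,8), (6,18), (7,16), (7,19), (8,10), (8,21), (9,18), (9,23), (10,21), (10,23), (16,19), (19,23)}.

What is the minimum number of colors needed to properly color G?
Clique number ω(G) = 3 (lower bound: χ ≥ ω).
The clique on [2, 9, 18] has size 3, forcing χ ≥ 3, and the coloring below uses 3 colors, so χ(G) = 3.
A valid 3-coloring: color 1: [2, 6, 10, 16]; color 2: [7, 18, 21, 23]; color 3: [4, 8, 9, 19].

χ(G) = 3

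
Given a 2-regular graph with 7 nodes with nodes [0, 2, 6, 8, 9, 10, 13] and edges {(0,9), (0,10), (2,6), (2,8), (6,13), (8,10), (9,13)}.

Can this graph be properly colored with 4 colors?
A valid 4-coloring: color 1: [2, 9, 10]; color 2: [0, 8, 13]; color 3: [6].
(χ(G) = 3 ≤ 4.)

Yes, G is 4-colorable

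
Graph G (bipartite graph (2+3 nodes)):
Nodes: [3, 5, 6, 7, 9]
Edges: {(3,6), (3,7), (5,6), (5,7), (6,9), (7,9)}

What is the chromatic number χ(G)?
Clique number ω(G) = 2 (lower bound: χ ≥ ω).
The graph is bipartite (no odd cycle), so 2 colors suffice: χ(G) = 2.
A valid 2-coloring: color 1: [6, 7]; color 2: [3, 5, 9].

χ(G) = 2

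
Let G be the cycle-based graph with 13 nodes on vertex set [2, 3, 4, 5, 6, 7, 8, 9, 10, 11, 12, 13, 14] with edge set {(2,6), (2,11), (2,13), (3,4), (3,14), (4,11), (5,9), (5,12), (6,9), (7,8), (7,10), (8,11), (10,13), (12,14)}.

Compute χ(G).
χ(G) = 3

Clique number ω(G) = 2 (lower bound: χ ≥ ω).
Odd cycle [9, 5, 12, 14, 3, 4, 11, 2, 6] needs 3 colors (χ ≥ 3).
The coloring below uses 3 colors, so χ(G) = 3.
A valid 3-coloring: color 1: [2, 3, 8, 9, 10, 12]; color 2: [5, 6, 7, 11, 13, 14]; color 3: [4].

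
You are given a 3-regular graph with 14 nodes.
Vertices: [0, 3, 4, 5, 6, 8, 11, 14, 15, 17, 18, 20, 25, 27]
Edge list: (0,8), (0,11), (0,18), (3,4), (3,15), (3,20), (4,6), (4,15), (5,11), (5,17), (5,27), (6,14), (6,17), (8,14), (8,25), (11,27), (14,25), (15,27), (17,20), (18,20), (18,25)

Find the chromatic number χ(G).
Clique number ω(G) = 3 (lower bound: χ ≥ ω).
The clique on [3, 4, 15] has size 3, forcing χ ≥ 3, and the coloring below uses 3 colors, so χ(G) = 3.
A valid 3-coloring: color 1: [3, 5, 6, 8, 18]; color 2: [11, 15, 17, 25]; color 3: [0, 4, 14, 20, 27].

χ(G) = 3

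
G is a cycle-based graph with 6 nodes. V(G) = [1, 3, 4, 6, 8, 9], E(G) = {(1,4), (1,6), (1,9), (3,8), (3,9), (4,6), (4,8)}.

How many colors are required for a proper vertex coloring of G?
Clique number ω(G) = 3 (lower bound: χ ≥ ω).
The clique on [1, 4, 6] has size 3, forcing χ ≥ 3, and the coloring below uses 3 colors, so χ(G) = 3.
A valid 3-coloring: color 1: [3, 4]; color 2: [1, 8]; color 3: [6, 9].

χ(G) = 3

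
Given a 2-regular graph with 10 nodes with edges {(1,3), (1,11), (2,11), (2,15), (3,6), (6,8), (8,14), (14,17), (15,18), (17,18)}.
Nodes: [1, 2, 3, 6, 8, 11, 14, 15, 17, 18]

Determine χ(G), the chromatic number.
χ(G) = 2

Clique number ω(G) = 2 (lower bound: χ ≥ ω).
The graph is bipartite (no odd cycle), so 2 colors suffice: χ(G) = 2.
A valid 2-coloring: color 1: [1, 2, 6, 14, 18]; color 2: [3, 8, 11, 15, 17].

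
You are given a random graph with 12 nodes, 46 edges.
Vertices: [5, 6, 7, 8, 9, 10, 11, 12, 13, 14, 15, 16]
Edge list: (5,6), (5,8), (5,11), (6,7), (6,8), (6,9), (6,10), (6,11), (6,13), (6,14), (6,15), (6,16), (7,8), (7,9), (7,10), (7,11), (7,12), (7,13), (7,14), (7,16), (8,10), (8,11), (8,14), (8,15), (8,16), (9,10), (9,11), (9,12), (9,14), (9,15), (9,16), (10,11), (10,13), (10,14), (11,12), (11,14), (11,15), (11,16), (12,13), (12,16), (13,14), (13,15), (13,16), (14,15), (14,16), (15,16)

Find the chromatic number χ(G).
χ(G) = 6

Clique number ω(G) = 6 (lower bound: χ ≥ ω).
The clique on [6, 8, 11, 14, 15, 16] has size 6, forcing χ ≥ 6, and the coloring below uses 6 colors, so χ(G) = 6.
A valid 6-coloring: color 1: [6, 12]; color 2: [11, 13]; color 3: [5, 7, 15]; color 4: [14]; color 5: [10, 16]; color 6: [8, 9].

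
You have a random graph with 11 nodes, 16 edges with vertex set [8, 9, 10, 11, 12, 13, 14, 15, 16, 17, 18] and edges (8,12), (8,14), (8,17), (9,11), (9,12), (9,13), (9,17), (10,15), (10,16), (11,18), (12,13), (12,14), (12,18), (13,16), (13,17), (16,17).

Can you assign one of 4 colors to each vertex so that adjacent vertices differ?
A valid 4-coloring: color 1: [10, 11, 12, 17]; color 2: [8, 13, 15, 18]; color 3: [9, 14, 16].
(χ(G) = 3 ≤ 4.)

Yes, G is 4-colorable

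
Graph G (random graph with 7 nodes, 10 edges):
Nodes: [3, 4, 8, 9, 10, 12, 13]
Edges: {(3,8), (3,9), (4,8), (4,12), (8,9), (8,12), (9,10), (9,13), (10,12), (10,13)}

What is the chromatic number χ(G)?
Clique number ω(G) = 3 (lower bound: χ ≥ ω).
The clique on [3, 8, 9] has size 3, forcing χ ≥ 3, and the coloring below uses 3 colors, so χ(G) = 3.
A valid 3-coloring: color 1: [8, 13]; color 2: [9, 12]; color 3: [3, 4, 10].

χ(G) = 3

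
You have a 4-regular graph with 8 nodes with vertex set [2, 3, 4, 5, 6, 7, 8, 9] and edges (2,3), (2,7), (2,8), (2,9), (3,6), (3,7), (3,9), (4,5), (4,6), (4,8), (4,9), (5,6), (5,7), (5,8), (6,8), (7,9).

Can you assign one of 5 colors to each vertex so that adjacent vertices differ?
A valid 5-coloring: color 1: [5, 9]; color 2: [3, 8]; color 3: [2, 4]; color 4: [6, 7].
(χ(G) = 4 ≤ 5.)

Yes, G is 5-colorable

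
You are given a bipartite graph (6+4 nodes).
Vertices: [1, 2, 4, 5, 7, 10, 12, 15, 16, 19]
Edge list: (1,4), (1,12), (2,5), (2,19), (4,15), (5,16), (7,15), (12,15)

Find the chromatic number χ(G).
Clique number ω(G) = 2 (lower bound: χ ≥ ω).
The graph is bipartite (no odd cycle), so 2 colors suffice: χ(G) = 2.
A valid 2-coloring: color 1: [1, 5, 10, 15, 19]; color 2: [2, 4, 7, 12, 16].

χ(G) = 2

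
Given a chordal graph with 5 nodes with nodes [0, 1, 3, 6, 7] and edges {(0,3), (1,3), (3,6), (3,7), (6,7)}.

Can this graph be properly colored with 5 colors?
Yes, G is 5-colorable

A valid 5-coloring: color 1: [3]; color 2: [0, 1, 6]; color 3: [7].
(χ(G) = 3 ≤ 5.)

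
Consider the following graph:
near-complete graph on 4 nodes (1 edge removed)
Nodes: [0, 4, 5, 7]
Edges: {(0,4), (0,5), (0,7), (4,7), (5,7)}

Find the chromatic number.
χ(G) = 3

Clique number ω(G) = 3 (lower bound: χ ≥ ω).
The clique on [0, 4, 7] has size 3, forcing χ ≥ 3, and the coloring below uses 3 colors, so χ(G) = 3.
A valid 3-coloring: color 1: [0]; color 2: [7]; color 3: [4, 5].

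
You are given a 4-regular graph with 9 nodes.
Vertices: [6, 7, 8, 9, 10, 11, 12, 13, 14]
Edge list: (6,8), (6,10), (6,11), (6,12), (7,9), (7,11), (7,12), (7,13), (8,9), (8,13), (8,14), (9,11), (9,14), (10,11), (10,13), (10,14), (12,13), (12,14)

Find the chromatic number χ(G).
χ(G) = 4

Clique number ω(G) = 3 (lower bound: χ ≥ ω).
Suppose a proper 3-coloring c exists. The clique [6, 10, 11] takes 3 distinct colors; by symmetry let c(6) = 1, c(10) = 2, c(11) = 3.
- Vertex 7: neighbors [11] already have colors [3]; try each remaining color.
- Case c(7) = 1:
  - Vertex 9: neighbors [7, 11] already have colors [1, 3] ⇒ c(9) = 2.
  - Vertex 8: neighbors [6, 9] already have colors [1, 2] ⇒ c(8) = 3.
  - Vertex 13: neighbors [7, 10, 8] already have colors [1, 2, 3] — all 3 colors blocked. Contradiction.
- Case c(7) = 2:
  - Vertex 9: neighbors [7, 11] already have colors [2, 3] ⇒ c(9) = 1.
  - Vertex 12: neighbors [6, 7] already have colors [1, 2] ⇒ c(12) = 3.
  - Vertex 14: neighbors [9, 10, 12] already have colors [1, 2, 3] — all 3 colors blocked. Contradiction.
Every case ends in a contradiction, so G has no proper 3-coloring (χ ≥ 4).
The coloring below uses 4 colors, so χ(G) = 4.
A valid 4-coloring: color 1: [6, 9, 13]; color 2: [7, 8, 10]; color 3: [11, 14]; color 4: [12].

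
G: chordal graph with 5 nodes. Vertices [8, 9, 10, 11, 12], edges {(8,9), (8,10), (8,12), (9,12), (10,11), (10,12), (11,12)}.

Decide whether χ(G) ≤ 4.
Yes, G is 4-colorable

A valid 4-coloring: color 1: [12]; color 2: [8, 11]; color 3: [9, 10].
(χ(G) = 3 ≤ 4.)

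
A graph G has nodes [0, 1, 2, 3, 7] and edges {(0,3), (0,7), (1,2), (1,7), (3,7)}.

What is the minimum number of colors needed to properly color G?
χ(G) = 3

Clique number ω(G) = 3 (lower bound: χ ≥ ω).
The clique on [0, 3, 7] has size 3, forcing χ ≥ 3, and the coloring below uses 3 colors, so χ(G) = 3.
A valid 3-coloring: color 1: [2, 7]; color 2: [1, 3]; color 3: [0].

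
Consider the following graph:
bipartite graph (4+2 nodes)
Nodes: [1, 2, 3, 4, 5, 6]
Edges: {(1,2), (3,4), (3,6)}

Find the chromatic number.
Clique number ω(G) = 2 (lower bound: χ ≥ ω).
The graph is bipartite (no odd cycle), so 2 colors suffice: χ(G) = 2.
A valid 2-coloring: color 1: [2, 3, 5]; color 2: [1, 4, 6].

χ(G) = 2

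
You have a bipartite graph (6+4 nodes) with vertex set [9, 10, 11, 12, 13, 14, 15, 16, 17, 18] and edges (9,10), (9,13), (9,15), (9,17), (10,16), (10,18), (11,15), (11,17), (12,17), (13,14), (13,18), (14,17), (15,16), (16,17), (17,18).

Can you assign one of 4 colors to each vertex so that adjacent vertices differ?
Yes, G is 4-colorable

A valid 4-coloring: color 1: [10, 13, 15, 17]; color 2: [9, 11, 12, 14, 16, 18].
(χ(G) = 2 ≤ 4.)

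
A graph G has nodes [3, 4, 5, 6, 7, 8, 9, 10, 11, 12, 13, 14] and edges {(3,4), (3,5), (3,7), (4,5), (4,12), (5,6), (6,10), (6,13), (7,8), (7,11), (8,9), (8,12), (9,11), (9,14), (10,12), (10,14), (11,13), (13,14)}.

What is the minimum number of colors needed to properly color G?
Clique number ω(G) = 3 (lower bound: χ ≥ ω).
The clique on [3, 4, 5] has size 3, forcing χ ≥ 3, and the coloring below uses 3 colors, so χ(G) = 3.
A valid 3-coloring: color 1: [4, 8, 10, 11]; color 2: [5, 7, 9, 12, 13]; color 3: [3, 6, 14].

χ(G) = 3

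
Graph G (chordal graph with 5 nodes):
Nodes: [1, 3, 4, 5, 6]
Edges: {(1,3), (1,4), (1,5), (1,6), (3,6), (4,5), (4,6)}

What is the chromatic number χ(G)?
Clique number ω(G) = 3 (lower bound: χ ≥ ω).
The clique on [1, 3, 6] has size 3, forcing χ ≥ 3, and the coloring below uses 3 colors, so χ(G) = 3.
A valid 3-coloring: color 1: [1]; color 2: [3, 4]; color 3: [5, 6].

χ(G) = 3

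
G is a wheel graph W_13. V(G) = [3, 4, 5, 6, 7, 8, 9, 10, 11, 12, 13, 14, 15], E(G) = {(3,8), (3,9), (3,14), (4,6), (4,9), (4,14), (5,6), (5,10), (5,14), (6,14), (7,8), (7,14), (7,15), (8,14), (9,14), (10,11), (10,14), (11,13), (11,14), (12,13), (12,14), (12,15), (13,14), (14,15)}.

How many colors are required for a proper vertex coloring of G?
Clique number ω(G) = 3 (lower bound: χ ≥ ω).
The clique on [3, 8, 14] has size 3, forcing χ ≥ 3, and the coloring below uses 3 colors, so χ(G) = 3.
A valid 3-coloring: color 1: [14]; color 2: [6, 8, 9, 10, 13, 15]; color 3: [3, 4, 5, 7, 11, 12].

χ(G) = 3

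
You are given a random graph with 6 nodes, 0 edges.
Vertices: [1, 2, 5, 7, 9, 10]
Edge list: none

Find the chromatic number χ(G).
χ(G) = 1

Clique number ω(G) = 1 (lower bound: χ ≥ ω).
The graph has no edges, so one color suffices: χ(G) = 1.
A valid 1-coloring: color 1: [1, 2, 5, 7, 9, 10].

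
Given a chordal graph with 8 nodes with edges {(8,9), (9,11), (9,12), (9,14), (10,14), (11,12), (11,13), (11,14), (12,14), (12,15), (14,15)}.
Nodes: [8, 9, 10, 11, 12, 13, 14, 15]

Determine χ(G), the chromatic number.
χ(G) = 4

Clique number ω(G) = 4 (lower bound: χ ≥ ω).
The clique on [9, 11, 12, 14] has size 4, forcing χ ≥ 4, and the coloring below uses 4 colors, so χ(G) = 4.
A valid 4-coloring: color 1: [8, 13, 14]; color 2: [10, 12]; color 3: [11, 15]; color 4: [9].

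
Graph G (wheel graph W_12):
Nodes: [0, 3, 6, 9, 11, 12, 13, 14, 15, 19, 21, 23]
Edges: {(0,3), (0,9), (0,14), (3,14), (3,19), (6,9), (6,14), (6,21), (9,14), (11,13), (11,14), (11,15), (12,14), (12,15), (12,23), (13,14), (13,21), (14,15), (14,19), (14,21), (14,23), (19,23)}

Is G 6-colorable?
A valid 6-coloring: color 1: [14]; color 2: [3, 9, 13, 15, 23]; color 3: [0, 11, 12, 19, 21]; color 4: [6].
(χ(G) = 4 ≤ 6.)

Yes, G is 6-colorable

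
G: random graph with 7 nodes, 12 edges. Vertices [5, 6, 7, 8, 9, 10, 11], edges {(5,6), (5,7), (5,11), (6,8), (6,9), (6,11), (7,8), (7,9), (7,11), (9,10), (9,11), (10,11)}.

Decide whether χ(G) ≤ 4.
A valid 4-coloring: color 1: [8, 11]; color 2: [5, 9]; color 3: [6, 7, 10].
(χ(G) = 3 ≤ 4.)

Yes, G is 4-colorable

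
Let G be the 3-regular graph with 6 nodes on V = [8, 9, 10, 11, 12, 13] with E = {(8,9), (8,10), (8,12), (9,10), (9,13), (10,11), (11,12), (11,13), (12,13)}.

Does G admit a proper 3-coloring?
Yes, G is 3-colorable

A valid 3-coloring: color 1: [10, 13]; color 2: [8, 11]; color 3: [9, 12].
(χ(G) = 3 ≤ 3.)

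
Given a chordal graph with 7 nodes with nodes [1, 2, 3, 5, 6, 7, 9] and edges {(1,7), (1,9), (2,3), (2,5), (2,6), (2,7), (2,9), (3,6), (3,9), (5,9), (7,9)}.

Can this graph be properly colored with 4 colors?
A valid 4-coloring: color 1: [6, 9]; color 2: [1, 2]; color 3: [3, 5, 7].
(χ(G) = 3 ≤ 4.)

Yes, G is 4-colorable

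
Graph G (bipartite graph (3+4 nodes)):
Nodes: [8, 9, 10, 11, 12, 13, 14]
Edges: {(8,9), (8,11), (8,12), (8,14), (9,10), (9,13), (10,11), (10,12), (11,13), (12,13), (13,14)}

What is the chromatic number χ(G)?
χ(G) = 2

Clique number ω(G) = 2 (lower bound: χ ≥ ω).
The graph is bipartite (no odd cycle), so 2 colors suffice: χ(G) = 2.
A valid 2-coloring: color 1: [8, 10, 13]; color 2: [9, 11, 12, 14].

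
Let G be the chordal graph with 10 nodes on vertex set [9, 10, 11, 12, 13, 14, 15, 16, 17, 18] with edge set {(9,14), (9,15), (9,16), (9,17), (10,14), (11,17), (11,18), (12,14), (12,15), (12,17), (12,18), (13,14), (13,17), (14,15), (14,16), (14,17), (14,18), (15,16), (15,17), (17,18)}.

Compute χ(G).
χ(G) = 4

Clique number ω(G) = 4 (lower bound: χ ≥ ω).
The clique on [9, 14, 15, 16] has size 4, forcing χ ≥ 4, and the coloring below uses 4 colors, so χ(G) = 4.
A valid 4-coloring: color 1: [11, 14]; color 2: [10, 16, 17]; color 3: [13, 15, 18]; color 4: [9, 12].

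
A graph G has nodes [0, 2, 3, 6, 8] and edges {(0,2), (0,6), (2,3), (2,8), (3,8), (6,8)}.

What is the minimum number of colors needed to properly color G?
Clique number ω(G) = 3 (lower bound: χ ≥ ω).
The clique on [2, 3, 8] has size 3, forcing χ ≥ 3, and the coloring below uses 3 colors, so χ(G) = 3.
A valid 3-coloring: color 1: [0, 8]; color 2: [2, 6]; color 3: [3].

χ(G) = 3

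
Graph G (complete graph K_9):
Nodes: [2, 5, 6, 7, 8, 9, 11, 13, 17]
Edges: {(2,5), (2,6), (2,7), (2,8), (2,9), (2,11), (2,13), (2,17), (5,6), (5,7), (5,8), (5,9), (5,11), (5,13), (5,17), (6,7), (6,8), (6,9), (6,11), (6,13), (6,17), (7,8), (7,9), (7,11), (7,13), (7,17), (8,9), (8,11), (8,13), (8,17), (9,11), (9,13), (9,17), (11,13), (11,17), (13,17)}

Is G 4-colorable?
No, G is not 4-colorable

The clique on vertices [2, 5, 6, 7, 8, 9, 11, 13, 17] has size 9 > 4, so it alone needs 9 colors.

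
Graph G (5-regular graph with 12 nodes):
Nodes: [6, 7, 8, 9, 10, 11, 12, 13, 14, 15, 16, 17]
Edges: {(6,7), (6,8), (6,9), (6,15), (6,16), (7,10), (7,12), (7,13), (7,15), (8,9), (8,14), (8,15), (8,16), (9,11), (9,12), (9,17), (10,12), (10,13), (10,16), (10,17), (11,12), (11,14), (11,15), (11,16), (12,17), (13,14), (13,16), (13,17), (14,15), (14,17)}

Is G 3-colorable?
Suppose a proper 3-coloring c exists. The clique [6, 7, 15] takes 3 distinct colors; by symmetry let c(6) = 1, c(7) = 2, c(15) = 3.
- Vertex 8: neighbors [6, 15] already have colors [1, 3] ⇒ c(8) = 2.
- Vertex 9: neighbors [6, 8] already have colors [1, 2] ⇒ c(9) = 3.
- Vertex 12: neighbors [7, 9] already have colors [2, 3] ⇒ c(12) = 1.
- Vertex 10: neighbors [12, 7] already have colors [1, 2] ⇒ c(10) = 3.
- Vertex 16: neighbors [6, 8, 10] already have colors [1, 2, 3] — all 3 colors blocked. Contradiction.
The forced assignments end in a contradiction, so G has no proper 3-coloring (χ ≥ 4).

No, G is not 3-colorable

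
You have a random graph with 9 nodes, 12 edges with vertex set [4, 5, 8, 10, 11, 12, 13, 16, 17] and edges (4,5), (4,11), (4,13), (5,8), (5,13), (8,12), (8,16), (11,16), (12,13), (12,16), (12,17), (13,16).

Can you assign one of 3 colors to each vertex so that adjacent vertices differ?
Yes, G is 3-colorable

A valid 3-coloring: color 1: [8, 10, 11, 13, 17]; color 2: [4, 16]; color 3: [5, 12].
(χ(G) = 3 ≤ 3.)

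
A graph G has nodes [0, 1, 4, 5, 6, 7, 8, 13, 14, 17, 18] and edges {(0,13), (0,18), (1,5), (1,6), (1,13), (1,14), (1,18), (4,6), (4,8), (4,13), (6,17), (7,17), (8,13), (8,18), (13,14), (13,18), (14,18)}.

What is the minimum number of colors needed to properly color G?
χ(G) = 4

Clique number ω(G) = 4 (lower bound: χ ≥ ω).
The clique on [1, 13, 14, 18] has size 4, forcing χ ≥ 4, and the coloring below uses 4 colors, so χ(G) = 4.
A valid 4-coloring: color 1: [5, 6, 7, 13]; color 2: [0, 1, 8, 17]; color 3: [4, 18]; color 4: [14].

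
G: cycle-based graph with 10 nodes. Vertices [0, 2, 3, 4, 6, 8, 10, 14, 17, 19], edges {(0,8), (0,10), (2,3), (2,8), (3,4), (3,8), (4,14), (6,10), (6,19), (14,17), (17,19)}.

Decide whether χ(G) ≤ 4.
A valid 4-coloring: color 1: [3, 10, 14, 19]; color 2: [4, 6, 8, 17]; color 3: [0, 2].
(χ(G) = 3 ≤ 4.)

Yes, G is 4-colorable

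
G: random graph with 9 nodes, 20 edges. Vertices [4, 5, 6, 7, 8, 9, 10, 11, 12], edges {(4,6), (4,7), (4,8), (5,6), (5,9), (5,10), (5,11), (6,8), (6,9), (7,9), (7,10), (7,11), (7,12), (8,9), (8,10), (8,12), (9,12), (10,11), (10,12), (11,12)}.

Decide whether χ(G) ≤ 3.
No, G is not 3-colorable

The clique on vertices [7, 10, 11, 12] has size 4 > 3, so it alone needs 4 colors.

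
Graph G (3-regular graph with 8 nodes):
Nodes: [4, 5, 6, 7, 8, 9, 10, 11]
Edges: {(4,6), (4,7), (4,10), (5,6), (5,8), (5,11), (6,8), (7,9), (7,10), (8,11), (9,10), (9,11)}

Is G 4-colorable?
Yes, G is 4-colorable

A valid 4-coloring: color 1: [6, 10, 11]; color 2: [5, 7]; color 3: [4, 8, 9].
(χ(G) = 3 ≤ 4.)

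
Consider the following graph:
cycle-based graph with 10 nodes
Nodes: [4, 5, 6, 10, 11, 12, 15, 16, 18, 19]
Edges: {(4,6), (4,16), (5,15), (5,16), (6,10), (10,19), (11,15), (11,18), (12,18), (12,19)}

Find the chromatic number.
χ(G) = 2

Clique number ω(G) = 2 (lower bound: χ ≥ ω).
The graph is bipartite (no odd cycle), so 2 colors suffice: χ(G) = 2.
A valid 2-coloring: color 1: [6, 15, 16, 18, 19]; color 2: [4, 5, 10, 11, 12].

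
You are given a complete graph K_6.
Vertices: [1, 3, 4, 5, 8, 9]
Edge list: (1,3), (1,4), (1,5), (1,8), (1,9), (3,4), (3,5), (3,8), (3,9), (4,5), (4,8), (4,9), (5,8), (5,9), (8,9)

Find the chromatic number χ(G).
χ(G) = 6

Clique number ω(G) = 6 (lower bound: χ ≥ ω).
The clique on [1, 3, 4, 5, 8, 9] has size 6, forcing χ ≥ 6, and the coloring below uses 6 colors, so χ(G) = 6.
A valid 6-coloring: color 1: [5]; color 2: [3]; color 3: [1]; color 4: [9]; color 5: [4]; color 6: [8].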